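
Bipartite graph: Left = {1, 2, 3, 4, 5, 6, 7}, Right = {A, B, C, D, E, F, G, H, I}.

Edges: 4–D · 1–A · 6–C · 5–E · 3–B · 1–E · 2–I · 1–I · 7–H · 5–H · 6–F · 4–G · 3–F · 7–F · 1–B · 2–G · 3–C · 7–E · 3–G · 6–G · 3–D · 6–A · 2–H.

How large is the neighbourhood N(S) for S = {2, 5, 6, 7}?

7

The union of neighbours of {2, 5, 6, 7} is {A, C, E, F, G, H, I}, which has 7 elements.
Since |N(S)| = 7 ≥ |S| = 4, Hall's condition holds for this subset.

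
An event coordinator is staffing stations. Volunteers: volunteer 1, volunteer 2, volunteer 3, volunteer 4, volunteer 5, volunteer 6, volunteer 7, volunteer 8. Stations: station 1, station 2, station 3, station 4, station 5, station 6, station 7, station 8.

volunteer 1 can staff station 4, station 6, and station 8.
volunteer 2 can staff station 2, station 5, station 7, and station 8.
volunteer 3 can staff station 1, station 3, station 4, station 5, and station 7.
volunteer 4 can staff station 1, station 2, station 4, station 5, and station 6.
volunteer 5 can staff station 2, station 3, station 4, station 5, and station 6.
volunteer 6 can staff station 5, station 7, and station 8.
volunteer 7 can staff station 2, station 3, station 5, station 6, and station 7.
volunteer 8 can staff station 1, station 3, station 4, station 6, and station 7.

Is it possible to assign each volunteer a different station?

One maximum matching: volunteer 1–station 4, volunteer 2–station 8, volunteer 3–station 1, volunteer 4–station 6, volunteer 5–station 3, volunteer 6–station 5, volunteer 7–station 2, volunteer 8–station 7.
Every volunteer is matched, so this is a perfect matching.

Yes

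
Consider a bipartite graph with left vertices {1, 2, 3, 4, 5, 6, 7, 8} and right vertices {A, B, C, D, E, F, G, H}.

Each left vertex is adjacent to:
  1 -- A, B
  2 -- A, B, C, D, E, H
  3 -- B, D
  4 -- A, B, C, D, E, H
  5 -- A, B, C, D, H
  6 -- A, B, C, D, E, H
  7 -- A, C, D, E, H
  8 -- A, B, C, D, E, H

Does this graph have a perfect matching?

No

The set {1, 2, 3, 4, 5, 6, 7, 8} has only 6 neighbours ({A, B, C, D, E, H}), so by Hall's theorem at most 6 of the 8 left vertices can be matched.
Hence no matching covers every left vertex.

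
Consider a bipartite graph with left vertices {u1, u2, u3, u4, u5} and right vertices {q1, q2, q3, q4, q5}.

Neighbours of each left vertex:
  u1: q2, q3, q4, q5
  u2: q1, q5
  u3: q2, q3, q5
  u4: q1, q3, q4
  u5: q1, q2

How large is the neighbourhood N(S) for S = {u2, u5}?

3

The union of neighbours of {u2, u5} is {q1, q2, q5}, which has 3 elements.
Since |N(S)| = 3 ≥ |S| = 2, Hall's condition holds for this subset.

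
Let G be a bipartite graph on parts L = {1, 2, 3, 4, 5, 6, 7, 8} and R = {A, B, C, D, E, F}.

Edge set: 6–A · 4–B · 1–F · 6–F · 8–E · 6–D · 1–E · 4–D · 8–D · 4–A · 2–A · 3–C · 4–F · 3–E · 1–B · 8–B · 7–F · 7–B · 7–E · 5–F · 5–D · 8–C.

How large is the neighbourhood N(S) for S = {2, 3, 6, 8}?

6

The union of neighbours of {2, 3, 6, 8} is {A, B, C, D, E, F}, which has 6 elements.
Since |N(S)| = 6 ≥ |S| = 4, Hall's condition holds for this subset.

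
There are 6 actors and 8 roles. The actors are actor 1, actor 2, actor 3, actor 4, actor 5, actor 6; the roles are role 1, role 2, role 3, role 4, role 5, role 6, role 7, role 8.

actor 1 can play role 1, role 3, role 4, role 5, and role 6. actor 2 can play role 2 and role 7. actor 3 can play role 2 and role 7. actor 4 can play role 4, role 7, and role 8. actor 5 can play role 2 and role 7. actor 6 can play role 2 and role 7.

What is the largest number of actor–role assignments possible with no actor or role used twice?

4

One maximum matching: actor 1→role 1, actor 2→role 2, actor 3→role 7, actor 4→role 8.
The set {actor 2, actor 3, actor 5, actor 6} has only 2 neighbours ({role 2, role 7}), so by Hall's theorem at most 4 of the 6 actors can be matched.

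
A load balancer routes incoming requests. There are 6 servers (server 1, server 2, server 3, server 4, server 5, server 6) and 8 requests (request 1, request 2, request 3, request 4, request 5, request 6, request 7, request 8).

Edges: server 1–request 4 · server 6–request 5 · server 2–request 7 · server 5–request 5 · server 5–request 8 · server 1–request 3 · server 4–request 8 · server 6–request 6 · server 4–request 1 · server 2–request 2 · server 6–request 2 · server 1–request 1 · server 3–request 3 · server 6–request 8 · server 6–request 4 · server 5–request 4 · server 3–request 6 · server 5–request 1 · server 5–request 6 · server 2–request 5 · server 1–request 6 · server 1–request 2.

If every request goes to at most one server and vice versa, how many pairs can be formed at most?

For example, pair server 1–request 2, server 2–request 7, server 3–request 3, server 4–request 8, server 5–request 4, server 6–request 6.
All 6 servers are matched, so no larger matching exists.

6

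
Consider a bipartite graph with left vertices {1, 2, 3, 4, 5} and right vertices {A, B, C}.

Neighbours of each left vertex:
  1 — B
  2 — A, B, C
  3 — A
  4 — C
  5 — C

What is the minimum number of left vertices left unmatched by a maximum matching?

A valid assignment of size 3: 1-B, 2-C, 3-A.
The set {1, 2, 3, 4, 5} has only 3 neighbours ({A, B, C}), so by Hall's theorem at most 3 of the 5 left vertices can be matched.
That matches 3 of the 5, leaving 2 unmatched; no matching can do better.

2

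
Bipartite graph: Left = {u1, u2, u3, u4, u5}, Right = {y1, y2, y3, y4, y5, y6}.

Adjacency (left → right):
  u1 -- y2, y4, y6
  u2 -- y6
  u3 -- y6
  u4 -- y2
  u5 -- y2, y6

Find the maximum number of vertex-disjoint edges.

3

For example, pair u1–y4, u2–y6, u4–y2.
The set {u2, u3, u4, u5} has only 2 neighbours ({y2, y6}), so by Hall's theorem at most 3 of the 5 left vertices can be matched.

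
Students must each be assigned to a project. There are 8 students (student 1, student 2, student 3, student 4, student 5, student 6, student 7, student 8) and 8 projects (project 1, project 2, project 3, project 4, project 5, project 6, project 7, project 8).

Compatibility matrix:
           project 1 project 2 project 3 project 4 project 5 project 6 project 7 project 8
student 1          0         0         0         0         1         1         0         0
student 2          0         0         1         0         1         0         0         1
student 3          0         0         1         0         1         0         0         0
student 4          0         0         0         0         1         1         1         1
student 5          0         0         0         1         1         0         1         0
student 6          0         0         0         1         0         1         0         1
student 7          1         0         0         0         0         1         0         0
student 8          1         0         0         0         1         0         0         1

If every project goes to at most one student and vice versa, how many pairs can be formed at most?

7

One maximum matching: student 1-project 6, student 2-project 3, student 3-project 5, student 4-project 8, student 5-project 7, student 6-project 4, student 7-project 1.
The set {student 1, student 2, student 3, student 4, student 5, student 6, student 7, student 8} has only 7 neighbours ({project 1, project 3, project 4, project 5, project 6, project 7, project 8}), so by Hall's theorem at most 7 of the 8 students can be matched.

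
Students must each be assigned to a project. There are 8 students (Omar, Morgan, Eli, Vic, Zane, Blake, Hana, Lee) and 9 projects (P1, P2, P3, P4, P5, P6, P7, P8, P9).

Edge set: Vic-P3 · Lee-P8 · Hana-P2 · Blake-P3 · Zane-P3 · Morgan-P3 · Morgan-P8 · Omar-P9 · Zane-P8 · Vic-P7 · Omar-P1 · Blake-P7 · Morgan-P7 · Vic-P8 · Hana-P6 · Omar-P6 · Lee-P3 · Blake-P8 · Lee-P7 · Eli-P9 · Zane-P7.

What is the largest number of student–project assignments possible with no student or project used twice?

6

One maximum matching: Omar-P1, Morgan-P3, Eli-P9, Vic-P8, Zane-P7, Hana-P6.
The set {Morgan, Vic, Zane, Blake, Lee} has only 3 neighbours ({P3, P7, P8}), so by Hall's theorem at most 6 of the 8 students can be matched.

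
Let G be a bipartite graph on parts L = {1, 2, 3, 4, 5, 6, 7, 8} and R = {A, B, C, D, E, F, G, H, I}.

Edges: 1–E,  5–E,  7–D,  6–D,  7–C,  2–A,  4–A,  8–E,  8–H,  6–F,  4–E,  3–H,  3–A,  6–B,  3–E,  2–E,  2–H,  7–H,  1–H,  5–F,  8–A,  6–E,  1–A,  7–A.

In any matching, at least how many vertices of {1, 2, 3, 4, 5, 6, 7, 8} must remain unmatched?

One maximum matching: 1→A, 2→H, 3→E, 5→F, 6→B, 7→C.
The set {1, 2, 3, 4, 8} has only 3 neighbours ({A, E, H}), so by Hall's theorem at most 6 of the 8 left vertices can be matched.
That matches 6 of the 8, leaving 2 unmatched; no matching can do better.

2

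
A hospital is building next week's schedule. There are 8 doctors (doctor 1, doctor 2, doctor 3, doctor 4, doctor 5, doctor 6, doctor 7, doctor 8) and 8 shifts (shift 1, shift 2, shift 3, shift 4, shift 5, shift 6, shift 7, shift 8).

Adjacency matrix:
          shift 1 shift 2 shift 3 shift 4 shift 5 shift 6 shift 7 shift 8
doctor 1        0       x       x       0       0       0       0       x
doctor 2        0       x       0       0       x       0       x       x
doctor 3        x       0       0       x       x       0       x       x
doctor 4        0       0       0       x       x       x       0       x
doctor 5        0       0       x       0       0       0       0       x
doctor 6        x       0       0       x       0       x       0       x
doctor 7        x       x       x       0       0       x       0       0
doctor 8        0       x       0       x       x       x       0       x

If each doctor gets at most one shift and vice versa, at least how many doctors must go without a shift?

0

One maximum matching: doctor 1-shift 2, doctor 2-shift 8, doctor 3-shift 7, doctor 4-shift 4, doctor 5-shift 3, doctor 6-shift 1, doctor 7-shift 6, doctor 8-shift 5.
This saturates every doctor, so 8 is the maximum.
That matches 8 of the 8, leaving 0 unmatched; no matching can do better.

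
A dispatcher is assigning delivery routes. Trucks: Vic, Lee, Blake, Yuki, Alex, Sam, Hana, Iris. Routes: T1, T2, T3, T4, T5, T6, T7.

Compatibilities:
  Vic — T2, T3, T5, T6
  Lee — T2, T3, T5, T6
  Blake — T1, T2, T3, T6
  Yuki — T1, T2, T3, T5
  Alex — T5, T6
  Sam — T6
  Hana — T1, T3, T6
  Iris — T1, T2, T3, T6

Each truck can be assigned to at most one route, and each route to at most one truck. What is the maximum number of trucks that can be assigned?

5

One maximum matching: Vic–T5, Lee–T3, Blake–T2, Yuki–T1, Alex–T6.
The set {Vic, Lee, Blake, Yuki, Alex, Sam, Hana, Iris} has only 5 neighbours ({T1, T2, T3, T5, T6}), so by Hall's theorem at most 5 of the 8 trucks can be matched.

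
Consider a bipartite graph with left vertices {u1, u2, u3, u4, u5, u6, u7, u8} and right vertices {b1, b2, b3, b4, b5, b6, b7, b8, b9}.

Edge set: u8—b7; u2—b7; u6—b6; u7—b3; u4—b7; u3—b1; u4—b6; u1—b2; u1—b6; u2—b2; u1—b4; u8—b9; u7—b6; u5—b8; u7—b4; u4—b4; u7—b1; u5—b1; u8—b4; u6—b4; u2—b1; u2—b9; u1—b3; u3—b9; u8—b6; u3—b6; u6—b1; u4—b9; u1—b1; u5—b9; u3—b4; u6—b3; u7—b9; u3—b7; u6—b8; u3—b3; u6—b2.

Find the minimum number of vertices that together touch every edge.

8

A maximum matching has 8 edges (e.g. u1–b1, u2–b2, u3–b7, u4–b9, u5–b8, u6–b3, u7–b4, u8–b6).
By König's theorem the minimum vertex cover has the same size. One such cover is {u1, u2, u3, u4, u5, u6, u7, u8}.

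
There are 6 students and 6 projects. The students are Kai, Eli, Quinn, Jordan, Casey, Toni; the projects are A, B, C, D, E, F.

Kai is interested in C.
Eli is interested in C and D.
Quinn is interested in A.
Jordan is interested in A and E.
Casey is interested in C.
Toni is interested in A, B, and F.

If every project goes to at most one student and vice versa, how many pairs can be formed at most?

5

For example, pair Kai-C, Eli-D, Quinn-A, Jordan-E, Toni-B.
The set {Kai, Casey} has only 1 neighbour ({C}), so by Hall's theorem at most 5 of the 6 students can be matched.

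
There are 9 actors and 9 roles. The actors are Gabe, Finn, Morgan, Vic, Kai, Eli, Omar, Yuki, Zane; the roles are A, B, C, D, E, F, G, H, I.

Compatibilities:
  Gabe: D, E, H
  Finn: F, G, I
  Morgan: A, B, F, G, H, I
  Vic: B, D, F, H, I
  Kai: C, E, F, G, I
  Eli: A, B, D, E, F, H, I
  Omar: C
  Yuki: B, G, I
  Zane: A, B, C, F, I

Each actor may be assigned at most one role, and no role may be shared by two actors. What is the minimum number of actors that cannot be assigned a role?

A valid assignment of size 9: Gabe→D, Finn→F, Morgan→H, Vic→B, Kai→G, Eli→E, Omar→C, Yuki→I, Zane→A.
This saturates every actor, so 9 is the maximum.
That matches 9 of the 9, leaving 0 unmatched; no matching can do better.

0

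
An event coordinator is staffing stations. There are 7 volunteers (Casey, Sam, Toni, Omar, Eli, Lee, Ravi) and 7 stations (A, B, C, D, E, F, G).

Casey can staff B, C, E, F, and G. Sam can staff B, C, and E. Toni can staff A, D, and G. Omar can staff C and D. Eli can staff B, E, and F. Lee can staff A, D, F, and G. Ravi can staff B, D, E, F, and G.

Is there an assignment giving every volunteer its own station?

For example, pair Casey→E, Sam→B, Toni→A, Omar→C, Eli→F, Lee→D, Ravi→G.
Every volunteer is matched, so this is a perfect matching.

Yes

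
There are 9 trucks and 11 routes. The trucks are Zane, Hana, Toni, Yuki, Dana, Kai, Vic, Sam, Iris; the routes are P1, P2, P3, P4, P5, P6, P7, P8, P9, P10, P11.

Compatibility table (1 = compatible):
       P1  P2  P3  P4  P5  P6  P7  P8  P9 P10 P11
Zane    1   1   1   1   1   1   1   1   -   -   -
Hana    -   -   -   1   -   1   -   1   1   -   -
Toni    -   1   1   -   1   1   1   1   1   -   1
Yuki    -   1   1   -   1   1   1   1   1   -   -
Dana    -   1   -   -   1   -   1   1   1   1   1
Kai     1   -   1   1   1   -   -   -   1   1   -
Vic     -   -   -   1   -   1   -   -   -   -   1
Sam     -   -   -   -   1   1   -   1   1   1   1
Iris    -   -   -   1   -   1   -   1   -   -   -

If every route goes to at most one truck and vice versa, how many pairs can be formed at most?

9

One maximum matching: Zane-P1, Hana-P9, Toni-P3, Yuki-P7, Dana-P2, Kai-P10, Vic-P6, Sam-P11, Iris-P8.
All 9 trucks are matched, so no larger matching exists.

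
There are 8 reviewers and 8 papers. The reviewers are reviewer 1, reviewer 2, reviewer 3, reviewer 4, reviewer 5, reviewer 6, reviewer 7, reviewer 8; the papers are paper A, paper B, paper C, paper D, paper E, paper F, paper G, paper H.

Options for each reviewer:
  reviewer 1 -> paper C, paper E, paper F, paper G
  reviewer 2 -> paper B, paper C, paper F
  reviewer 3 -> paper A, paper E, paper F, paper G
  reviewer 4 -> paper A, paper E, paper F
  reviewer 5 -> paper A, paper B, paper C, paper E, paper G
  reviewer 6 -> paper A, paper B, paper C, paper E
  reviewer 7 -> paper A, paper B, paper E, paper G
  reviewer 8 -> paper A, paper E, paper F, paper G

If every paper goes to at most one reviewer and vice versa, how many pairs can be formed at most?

6

A valid assignment of size 6: reviewer 1-paper E, reviewer 2-paper B, reviewer 3-paper A, reviewer 4-paper F, reviewer 5-paper G, reviewer 6-paper C.
The set {reviewer 1, reviewer 2, reviewer 3, reviewer 4, reviewer 5, reviewer 6, reviewer 7, reviewer 8} has only 6 neighbours ({paper A, paper B, paper C, paper E, paper F, paper G}), so by Hall's theorem at most 6 of the 8 reviewers can be matched.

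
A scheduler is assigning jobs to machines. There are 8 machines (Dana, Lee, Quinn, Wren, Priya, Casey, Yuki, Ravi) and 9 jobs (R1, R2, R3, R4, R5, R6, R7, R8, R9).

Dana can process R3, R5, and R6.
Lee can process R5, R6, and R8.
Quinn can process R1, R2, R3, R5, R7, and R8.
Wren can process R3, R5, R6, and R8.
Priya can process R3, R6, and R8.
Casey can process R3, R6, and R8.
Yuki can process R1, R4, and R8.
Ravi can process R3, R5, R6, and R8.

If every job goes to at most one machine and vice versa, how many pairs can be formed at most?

For example, pair Dana-R3, Lee-R6, Quinn-R2, Wren-R5, Priya-R8, Yuki-R4.
The set {Dana, Lee, Wren, Priya, Casey, Ravi} has only 4 neighbours ({R3, R5, R6, R8}), so by Hall's theorem at most 6 of the 8 machines can be matched.

6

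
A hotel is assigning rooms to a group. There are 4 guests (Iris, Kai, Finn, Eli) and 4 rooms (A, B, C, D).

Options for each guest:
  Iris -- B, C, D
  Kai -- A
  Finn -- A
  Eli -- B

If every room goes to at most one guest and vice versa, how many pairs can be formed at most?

A valid assignment of size 3: Iris–C, Kai–A, Eli–B.
The set {Kai, Finn} has only 1 neighbour ({A}), so by Hall's theorem at most 3 of the 4 guests can be matched.

3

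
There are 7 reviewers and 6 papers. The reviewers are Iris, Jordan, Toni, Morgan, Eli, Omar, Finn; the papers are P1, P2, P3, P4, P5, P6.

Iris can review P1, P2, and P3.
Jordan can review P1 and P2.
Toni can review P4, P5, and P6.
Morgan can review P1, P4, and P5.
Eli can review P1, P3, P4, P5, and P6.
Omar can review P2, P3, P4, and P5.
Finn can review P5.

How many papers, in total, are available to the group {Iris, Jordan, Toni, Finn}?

The union of neighbours of {Iris, Jordan, Toni, Finn} is {P1, P2, P3, P4, P5, P6}, which has 6 elements.
Since |N(S)| = 6 ≥ |S| = 4, Hall's condition holds for this subset.

6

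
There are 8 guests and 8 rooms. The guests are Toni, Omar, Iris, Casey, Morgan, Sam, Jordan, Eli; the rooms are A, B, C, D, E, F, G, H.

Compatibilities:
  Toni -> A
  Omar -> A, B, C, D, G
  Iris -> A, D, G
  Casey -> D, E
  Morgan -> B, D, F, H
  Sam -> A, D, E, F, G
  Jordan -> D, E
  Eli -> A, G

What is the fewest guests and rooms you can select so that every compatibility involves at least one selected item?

7

The 7 edges Toni–A, Omar–C, Iris–G, Casey–D, Morgan–B, Sam–F, Jordan–E form a matching, so any vertex cover needs at least 7 vertices (one per matched edge).
Conversely {Omar, Morgan, Sam, A, D, E, G} meets every edge and has exactly 7 vertices, so 7 is optimal.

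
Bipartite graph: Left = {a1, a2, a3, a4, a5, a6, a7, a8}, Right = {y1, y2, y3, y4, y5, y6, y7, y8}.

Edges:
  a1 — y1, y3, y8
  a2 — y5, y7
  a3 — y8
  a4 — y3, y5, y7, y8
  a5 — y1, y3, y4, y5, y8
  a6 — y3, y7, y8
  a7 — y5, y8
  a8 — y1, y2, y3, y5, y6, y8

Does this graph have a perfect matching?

No

The set {a2, a3, a4, a6, a7} has only 4 neighbours ({y3, y5, y7, y8}), so by Hall's theorem at most 7 of the 8 left vertices can be matched.
Hence no matching covers every left vertex.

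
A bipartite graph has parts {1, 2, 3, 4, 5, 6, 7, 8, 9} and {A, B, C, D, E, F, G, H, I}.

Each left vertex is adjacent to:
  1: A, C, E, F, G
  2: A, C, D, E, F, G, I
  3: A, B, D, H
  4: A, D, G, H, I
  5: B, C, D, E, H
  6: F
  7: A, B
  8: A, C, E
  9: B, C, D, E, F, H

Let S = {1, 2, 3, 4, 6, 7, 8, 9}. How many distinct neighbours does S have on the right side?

The union of neighbours of {1, 2, 3, 4, 6, 7, 8, 9} is {A, B, C, D, E, F, G, H, I}, which has 9 elements.
Since |N(S)| = 9 ≥ |S| = 8, Hall's condition holds for this subset.

9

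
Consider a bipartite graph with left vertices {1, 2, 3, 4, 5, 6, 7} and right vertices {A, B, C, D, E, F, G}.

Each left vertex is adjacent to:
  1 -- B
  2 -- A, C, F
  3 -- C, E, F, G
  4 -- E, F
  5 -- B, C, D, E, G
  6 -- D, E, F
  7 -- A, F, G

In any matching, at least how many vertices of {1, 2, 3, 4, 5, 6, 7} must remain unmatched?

0

For example, pair 1-B, 2-A, 3-C, 4-E, 5-G, 6-D, 7-F.
This saturates every left vertex, so 7 is the maximum.
That matches 7 of the 7, leaving 0 unmatched; no matching can do better.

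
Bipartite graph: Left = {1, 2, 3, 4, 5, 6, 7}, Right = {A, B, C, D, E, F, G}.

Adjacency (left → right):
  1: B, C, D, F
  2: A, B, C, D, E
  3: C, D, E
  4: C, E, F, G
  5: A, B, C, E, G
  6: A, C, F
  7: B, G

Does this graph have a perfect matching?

Yes

One maximum matching: 1→F, 2→D, 3→E, 4→G, 5→A, 6→C, 7→B.
All 7 left vertices are covered.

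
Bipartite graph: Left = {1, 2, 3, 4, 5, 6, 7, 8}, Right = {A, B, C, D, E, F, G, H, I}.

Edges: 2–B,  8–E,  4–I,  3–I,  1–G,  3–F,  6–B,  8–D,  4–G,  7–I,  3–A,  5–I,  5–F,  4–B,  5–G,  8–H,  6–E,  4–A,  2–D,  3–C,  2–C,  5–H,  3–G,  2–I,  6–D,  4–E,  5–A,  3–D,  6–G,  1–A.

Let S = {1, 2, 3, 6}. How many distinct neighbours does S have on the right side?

8

The union of neighbours of {1, 2, 3, 6} is {A, B, C, D, E, F, G, I}, which has 8 elements.
Since |N(S)| = 8 ≥ |S| = 4, Hall's condition holds for this subset.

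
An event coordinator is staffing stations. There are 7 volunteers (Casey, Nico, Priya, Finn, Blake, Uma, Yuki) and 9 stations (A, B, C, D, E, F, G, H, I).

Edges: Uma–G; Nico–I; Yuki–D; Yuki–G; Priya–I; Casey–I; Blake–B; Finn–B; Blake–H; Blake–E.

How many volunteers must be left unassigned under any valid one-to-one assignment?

One maximum matching: Casey→I, Finn→B, Blake→E, Uma→G, Yuki→D.
The set {Casey, Nico, Priya} has only 1 neighbour ({I}), so by Hall's theorem at most 5 of the 7 volunteers can be matched.
That matches 5 of the 7, leaving 2 unmatched; no matching can do better.

2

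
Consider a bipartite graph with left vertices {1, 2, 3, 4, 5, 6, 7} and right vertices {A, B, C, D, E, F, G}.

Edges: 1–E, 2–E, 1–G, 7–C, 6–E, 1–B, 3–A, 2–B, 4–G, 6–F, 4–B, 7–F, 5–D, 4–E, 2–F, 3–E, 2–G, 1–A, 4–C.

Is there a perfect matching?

Yes

One maximum matching: 1-B, 2-G, 3-A, 4-C, 5-D, 6-E, 7-F.
All 7 left vertices are covered.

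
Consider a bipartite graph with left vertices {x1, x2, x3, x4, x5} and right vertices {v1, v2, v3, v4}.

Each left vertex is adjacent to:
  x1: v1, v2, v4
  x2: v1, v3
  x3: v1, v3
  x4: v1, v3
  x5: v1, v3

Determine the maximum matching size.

3

For example, pair x1–v2, x2–v3, x3–v1.
The set {x2, x3, x4, x5} has only 2 neighbours ({v1, v3}), so by Hall's theorem at most 3 of the 5 left vertices can be matched.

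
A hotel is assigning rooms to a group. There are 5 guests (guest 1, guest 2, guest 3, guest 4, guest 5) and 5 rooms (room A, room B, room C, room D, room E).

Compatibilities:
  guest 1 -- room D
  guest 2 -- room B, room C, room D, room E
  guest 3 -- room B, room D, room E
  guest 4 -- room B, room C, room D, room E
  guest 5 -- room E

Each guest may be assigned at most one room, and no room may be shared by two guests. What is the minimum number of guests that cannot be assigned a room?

A valid assignment of size 4: guest 1-room D, guest 2-room C, guest 3-room B, guest 4-room E.
The set {guest 1, guest 2, guest 3, guest 4, guest 5} has only 4 neighbours ({room B, room C, room D, room E}), so by Hall's theorem at most 4 of the 5 guests can be matched.
That matches 4 of the 5, leaving 1 unmatched; no matching can do better.

1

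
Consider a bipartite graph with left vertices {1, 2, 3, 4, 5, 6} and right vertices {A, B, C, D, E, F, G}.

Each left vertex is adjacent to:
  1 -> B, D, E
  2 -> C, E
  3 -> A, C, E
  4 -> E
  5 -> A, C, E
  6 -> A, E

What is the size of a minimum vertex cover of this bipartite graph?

A maximum matching has 4 edges (e.g. 1–B, 2–C, 3–A, 4–E).
By König's theorem the minimum vertex cover has the same size. One such cover is {1, A, C, E}.

4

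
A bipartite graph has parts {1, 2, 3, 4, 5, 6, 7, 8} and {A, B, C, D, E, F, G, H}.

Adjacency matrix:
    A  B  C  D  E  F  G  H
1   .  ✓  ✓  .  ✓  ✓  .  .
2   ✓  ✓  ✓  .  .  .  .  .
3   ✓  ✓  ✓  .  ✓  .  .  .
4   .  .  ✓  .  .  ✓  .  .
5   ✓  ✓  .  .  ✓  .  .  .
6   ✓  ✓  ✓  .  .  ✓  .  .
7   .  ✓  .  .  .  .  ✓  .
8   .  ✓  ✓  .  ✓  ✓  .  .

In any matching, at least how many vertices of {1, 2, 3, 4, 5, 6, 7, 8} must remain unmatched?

2

For example, pair 1→C, 2→A, 3→E, 4→F, 5→B, 7→G.
The set {1, 2, 3, 4, 5, 6, 8} has only 5 neighbours ({A, B, C, E, F}), so by Hall's theorem at most 6 of the 8 left vertices can be matched.
That matches 6 of the 8, leaving 2 unmatched; no matching can do better.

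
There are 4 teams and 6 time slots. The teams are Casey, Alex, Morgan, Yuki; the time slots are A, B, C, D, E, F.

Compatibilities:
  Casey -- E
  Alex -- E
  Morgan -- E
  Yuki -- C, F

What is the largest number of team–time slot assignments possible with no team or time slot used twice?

2

A valid assignment of size 2: Casey–E, Yuki–F.
The set {Casey, Alex, Morgan} has only 1 neighbour ({E}), so by Hall's theorem at most 2 of the 4 teams can be matched.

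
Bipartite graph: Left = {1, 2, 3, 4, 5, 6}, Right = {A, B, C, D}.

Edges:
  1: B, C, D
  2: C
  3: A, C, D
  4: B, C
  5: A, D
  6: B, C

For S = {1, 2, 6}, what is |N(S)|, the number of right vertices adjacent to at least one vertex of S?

The union of neighbours of {1, 2, 6} is {B, C, D}, which has 3 elements.
Since |N(S)| = 3 ≥ |S| = 3, Hall's condition holds for this subset.

3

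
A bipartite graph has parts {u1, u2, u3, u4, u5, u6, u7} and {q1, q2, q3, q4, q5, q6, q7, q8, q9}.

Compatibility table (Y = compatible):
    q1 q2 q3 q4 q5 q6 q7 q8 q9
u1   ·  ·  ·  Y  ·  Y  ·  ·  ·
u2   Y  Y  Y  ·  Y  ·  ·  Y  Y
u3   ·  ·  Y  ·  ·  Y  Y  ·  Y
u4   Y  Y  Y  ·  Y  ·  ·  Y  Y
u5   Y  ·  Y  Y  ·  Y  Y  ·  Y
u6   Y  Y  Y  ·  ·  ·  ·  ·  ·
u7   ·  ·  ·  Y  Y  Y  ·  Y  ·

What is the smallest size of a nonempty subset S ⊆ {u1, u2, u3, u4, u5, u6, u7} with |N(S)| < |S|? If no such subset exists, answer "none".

none

A matching saturating every left vertex exists, for instance u1→q4, u2→q9, u3→q7, u4→q1, u5→q6, u6→q2, u7→q8.
By Hall's marriage theorem, this means |N(S)| ≥ |S| for every subset S, so no violating subset exists.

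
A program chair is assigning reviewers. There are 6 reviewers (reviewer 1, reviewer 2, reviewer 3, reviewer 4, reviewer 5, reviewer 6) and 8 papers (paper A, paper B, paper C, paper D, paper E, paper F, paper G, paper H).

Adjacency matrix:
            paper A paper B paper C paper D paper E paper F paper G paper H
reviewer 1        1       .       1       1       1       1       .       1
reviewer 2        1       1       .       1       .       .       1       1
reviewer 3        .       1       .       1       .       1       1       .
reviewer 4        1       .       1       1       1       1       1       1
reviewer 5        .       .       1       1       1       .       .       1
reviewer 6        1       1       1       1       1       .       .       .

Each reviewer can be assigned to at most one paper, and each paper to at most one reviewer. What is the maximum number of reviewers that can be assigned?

6

For example, pair reviewer 1→paper E, reviewer 2→paper A, reviewer 3→paper D, reviewer 4→paper G, reviewer 5→paper C, reviewer 6→paper B.
This saturates every reviewer, so 6 is the maximum.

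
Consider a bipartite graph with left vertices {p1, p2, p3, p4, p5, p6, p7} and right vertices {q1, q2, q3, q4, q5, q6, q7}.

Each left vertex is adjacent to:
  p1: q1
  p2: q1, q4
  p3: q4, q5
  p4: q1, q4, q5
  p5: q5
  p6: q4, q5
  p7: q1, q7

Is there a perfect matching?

No

The set {p1, p2, p3, p4, p5, p6} has only 3 neighbours ({q1, q4, q5}), so by Hall's theorem at most 4 of the 7 left vertices can be matched.
Hence no matching covers every left vertex.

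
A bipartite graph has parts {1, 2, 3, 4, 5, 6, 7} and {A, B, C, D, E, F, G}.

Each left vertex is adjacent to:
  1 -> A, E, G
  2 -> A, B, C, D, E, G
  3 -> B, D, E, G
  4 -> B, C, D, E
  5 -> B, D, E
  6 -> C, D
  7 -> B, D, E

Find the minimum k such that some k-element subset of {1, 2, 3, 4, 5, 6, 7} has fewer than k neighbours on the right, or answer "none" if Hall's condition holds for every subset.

7

Take S = {1, 2, 3, 4, 5, 6, 7}. Its neighbourhood is {A, B, C, D, E, G}, so |N(S)| = 6 < |S| = 7.
Every subset of size less than 7 has at least as many neighbours as members, so 7 is the minimum.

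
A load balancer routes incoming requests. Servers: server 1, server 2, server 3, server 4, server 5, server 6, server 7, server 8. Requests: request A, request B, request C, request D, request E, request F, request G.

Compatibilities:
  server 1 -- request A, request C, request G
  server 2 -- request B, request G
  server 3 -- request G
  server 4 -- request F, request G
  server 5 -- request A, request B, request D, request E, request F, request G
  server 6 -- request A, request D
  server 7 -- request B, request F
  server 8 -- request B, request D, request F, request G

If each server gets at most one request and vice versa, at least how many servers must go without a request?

1

A valid assignment of size 7: server 1→request C, server 2→request B, server 3→request G, server 4→request F, server 5→request E, server 6→request A, server 8→request D.
The set {server 2, server 3, server 4, server 7} has only 3 neighbours ({request B, request F, request G}), so by Hall's theorem at most 7 of the 8 servers can be matched.
That matches 7 of the 8, leaving 1 unmatched; no matching can do better.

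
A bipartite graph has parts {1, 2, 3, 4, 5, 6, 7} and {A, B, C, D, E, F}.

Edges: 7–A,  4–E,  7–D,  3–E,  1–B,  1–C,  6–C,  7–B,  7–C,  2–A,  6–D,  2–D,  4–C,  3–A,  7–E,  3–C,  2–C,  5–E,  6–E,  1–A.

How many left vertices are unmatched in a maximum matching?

2

For example, pair 1–B, 2–D, 3–A, 4–C, 5–E.
The set {1, 2, 3, 4, 5, 6, 7} has only 5 neighbours ({A, B, C, D, E}), so by Hall's theorem at most 5 of the 7 left vertices can be matched.
That matches 5 of the 7, leaving 2 unmatched; no matching can do better.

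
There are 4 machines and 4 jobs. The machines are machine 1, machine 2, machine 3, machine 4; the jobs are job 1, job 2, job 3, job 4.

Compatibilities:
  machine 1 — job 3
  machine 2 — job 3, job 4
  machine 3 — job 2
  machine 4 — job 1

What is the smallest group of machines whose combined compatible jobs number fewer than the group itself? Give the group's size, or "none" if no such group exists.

none

A matching saturating every machine exists, for instance machine 1→job 3, machine 2→job 4, machine 3→job 2, machine 4→job 1.
By Hall's marriage theorem, this means |N(S)| ≥ |S| for every subset S, so no violating subset exists.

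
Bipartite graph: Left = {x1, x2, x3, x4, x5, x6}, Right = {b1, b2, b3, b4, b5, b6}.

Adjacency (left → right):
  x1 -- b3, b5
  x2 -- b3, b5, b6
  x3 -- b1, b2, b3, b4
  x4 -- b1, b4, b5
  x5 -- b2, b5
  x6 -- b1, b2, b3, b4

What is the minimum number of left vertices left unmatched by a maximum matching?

A valid assignment of size 6: x1–b5, x2–b6, x3–b4, x4–b1, x5–b2, x6–b3.
This saturates every left vertex, so 6 is the maximum.
That matches 6 of the 6, leaving 0 unmatched; no matching can do better.

0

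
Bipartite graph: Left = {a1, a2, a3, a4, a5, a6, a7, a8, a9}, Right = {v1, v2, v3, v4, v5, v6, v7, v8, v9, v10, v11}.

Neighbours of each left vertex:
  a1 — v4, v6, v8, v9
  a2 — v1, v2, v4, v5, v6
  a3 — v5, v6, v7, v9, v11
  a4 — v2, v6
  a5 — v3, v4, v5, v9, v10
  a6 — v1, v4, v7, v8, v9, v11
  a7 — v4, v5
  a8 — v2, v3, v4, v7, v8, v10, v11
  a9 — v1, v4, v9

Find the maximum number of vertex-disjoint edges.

One maximum matching: a1→v4, a2→v2, a3→v11, a4→v6, a5→v3, a6→v8, a7→v5, a8→v10, a9→v1.
All 9 left vertices are matched, so no larger matching exists.

9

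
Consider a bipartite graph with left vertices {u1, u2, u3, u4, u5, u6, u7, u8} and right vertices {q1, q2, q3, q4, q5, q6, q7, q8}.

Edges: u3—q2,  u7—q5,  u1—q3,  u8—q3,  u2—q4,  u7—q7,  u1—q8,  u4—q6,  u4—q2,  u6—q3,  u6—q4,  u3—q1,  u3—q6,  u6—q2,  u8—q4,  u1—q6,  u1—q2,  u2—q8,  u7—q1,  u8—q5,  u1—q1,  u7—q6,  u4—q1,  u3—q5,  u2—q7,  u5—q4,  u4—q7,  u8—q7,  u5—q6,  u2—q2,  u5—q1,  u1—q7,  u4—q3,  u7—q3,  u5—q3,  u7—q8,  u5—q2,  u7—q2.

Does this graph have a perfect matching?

Yes

One maximum matching: u1-q7, u2-q8, u3-q6, u4-q3, u5-q1, u6-q2, u7-q5, u8-q4.
All 8 left vertices are covered.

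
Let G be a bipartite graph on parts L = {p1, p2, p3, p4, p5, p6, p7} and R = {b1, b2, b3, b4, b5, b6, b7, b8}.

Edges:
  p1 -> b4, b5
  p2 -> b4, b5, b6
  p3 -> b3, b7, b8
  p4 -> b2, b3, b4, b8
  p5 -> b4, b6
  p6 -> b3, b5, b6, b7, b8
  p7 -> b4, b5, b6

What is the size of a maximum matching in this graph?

6

For example, pair p1→b4, p2→b5, p3→b8, p4→b3, p5→b6, p6→b7.
The set {p1, p2, p5, p7} has only 3 neighbours ({b4, b5, b6}), so by Hall's theorem at most 6 of the 7 left vertices can be matched.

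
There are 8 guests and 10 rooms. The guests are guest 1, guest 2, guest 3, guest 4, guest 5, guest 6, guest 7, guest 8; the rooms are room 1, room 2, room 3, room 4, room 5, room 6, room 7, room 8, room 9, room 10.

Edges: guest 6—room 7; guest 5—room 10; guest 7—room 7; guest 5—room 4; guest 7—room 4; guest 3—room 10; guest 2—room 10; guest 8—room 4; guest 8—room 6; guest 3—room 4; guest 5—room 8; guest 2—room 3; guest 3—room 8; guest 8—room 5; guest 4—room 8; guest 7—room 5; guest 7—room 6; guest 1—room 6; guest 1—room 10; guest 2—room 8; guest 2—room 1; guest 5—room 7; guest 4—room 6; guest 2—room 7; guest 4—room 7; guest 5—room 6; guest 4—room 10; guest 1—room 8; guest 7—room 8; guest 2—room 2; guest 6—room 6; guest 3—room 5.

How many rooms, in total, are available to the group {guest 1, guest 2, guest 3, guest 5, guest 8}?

The union of neighbours of {guest 1, guest 2, guest 3, guest 5, guest 8} is {room 1, room 2, room 3, room 4, room 5, room 6, room 7, room 8, room 10}, which has 9 elements.
Since |N(S)| = 9 ≥ |S| = 5, Hall's condition holds for this subset.

9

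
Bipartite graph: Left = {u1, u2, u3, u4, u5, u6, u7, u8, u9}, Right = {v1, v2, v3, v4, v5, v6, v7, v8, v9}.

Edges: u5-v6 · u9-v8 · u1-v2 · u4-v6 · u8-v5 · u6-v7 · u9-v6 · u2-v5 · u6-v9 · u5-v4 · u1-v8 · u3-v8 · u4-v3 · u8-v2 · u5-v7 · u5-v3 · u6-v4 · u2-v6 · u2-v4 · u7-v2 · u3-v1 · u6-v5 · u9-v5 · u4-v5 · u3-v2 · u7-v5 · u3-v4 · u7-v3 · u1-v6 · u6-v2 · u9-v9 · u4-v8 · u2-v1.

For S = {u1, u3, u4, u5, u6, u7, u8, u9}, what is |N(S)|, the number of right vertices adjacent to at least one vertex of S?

9

The union of neighbours of {u1, u3, u4, u5, u6, u7, u8, u9} is {v1, v2, v3, v4, v5, v6, v7, v8, v9}, which has 9 elements.
Since |N(S)| = 9 ≥ |S| = 8, Hall's condition holds for this subset.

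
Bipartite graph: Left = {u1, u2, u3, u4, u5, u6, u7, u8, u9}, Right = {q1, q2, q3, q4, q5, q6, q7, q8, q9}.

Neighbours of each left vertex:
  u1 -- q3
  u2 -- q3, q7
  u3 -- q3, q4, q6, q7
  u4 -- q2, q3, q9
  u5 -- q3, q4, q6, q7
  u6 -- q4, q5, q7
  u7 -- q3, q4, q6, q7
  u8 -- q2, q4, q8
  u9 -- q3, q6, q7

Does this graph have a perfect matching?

No

The set {u1, u2, u3, u5, u7, u9} has only 4 neighbours ({q3, q4, q6, q7}), so by Hall's theorem at most 7 of the 9 left vertices can be matched.
Hence no matching covers every left vertex.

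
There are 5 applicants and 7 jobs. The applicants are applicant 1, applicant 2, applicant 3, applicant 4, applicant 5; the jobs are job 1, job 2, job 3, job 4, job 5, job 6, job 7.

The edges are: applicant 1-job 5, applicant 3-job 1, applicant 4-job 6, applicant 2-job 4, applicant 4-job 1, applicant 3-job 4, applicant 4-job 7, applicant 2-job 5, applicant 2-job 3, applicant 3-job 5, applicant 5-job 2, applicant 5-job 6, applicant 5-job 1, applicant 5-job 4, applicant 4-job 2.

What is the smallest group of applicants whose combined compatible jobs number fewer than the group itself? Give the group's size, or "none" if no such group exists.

none

A matching saturating every applicant exists, for instance applicant 1→job 5, applicant 2→job 3, applicant 3→job 4, applicant 4→job 1, applicant 5→job 2.
By Hall's marriage theorem, this means |N(S)| ≥ |S| for every subset S, so no violating subset exists.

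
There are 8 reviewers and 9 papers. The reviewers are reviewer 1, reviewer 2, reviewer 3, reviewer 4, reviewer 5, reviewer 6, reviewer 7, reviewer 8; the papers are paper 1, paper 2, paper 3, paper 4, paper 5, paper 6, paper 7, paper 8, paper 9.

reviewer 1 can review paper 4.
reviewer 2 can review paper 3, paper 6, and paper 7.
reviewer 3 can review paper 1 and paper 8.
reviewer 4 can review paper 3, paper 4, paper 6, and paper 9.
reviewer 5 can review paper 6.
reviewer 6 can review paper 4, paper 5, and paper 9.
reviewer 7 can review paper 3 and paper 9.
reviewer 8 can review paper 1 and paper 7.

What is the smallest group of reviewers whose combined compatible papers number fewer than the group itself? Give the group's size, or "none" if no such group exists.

A matching saturating every reviewer exists, for instance reviewer 1→paper 4, reviewer 2→paper 7, reviewer 3→paper 8, reviewer 4→paper 9, reviewer 5→paper 6, reviewer 6→paper 5, reviewer 7→paper 3, reviewer 8→paper 1.
By Hall's marriage theorem, this means |N(S)| ≥ |S| for every subset S, so no violating subset exists.

none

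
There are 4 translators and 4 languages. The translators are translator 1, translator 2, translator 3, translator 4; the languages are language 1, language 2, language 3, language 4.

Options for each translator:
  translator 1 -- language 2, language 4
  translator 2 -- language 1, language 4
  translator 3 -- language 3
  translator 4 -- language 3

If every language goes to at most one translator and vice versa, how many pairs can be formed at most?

A valid assignment of size 3: translator 1→language 2, translator 2→language 4, translator 3→language 3.
The set {translator 3, translator 4} has only 1 neighbour ({language 3}), so by Hall's theorem at most 3 of the 4 translators can be matched.

3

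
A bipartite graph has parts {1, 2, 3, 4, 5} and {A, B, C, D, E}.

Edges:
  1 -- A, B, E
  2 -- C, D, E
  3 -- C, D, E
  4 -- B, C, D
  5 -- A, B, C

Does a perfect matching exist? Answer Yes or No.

Yes

A valid assignment of size 5: 1–A, 2–D, 3–E, 4–C, 5–B.
All 5 left vertices are covered.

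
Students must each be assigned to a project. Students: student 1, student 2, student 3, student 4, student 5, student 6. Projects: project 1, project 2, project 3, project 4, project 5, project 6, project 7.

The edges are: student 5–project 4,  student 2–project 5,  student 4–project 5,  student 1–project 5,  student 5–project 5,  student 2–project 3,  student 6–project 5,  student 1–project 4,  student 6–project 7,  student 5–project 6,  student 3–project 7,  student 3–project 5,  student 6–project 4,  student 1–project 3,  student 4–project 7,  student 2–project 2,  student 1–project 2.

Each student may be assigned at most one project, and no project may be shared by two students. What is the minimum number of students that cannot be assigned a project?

0

For example, pair student 1-project 3, student 2-project 2, student 3-project 5, student 4-project 7, student 5-project 6, student 6-project 4.
This saturates every student, so 6 is the maximum.
That matches 6 of the 6, leaving 0 unmatched; no matching can do better.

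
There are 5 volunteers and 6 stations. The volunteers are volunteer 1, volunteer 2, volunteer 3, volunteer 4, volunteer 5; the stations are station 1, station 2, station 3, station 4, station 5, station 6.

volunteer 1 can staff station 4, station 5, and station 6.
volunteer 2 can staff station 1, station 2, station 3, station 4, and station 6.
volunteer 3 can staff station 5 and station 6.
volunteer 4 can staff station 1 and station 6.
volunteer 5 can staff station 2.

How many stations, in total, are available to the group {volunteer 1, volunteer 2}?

The union of neighbours of {volunteer 1, volunteer 2} is {station 1, station 2, station 3, station 4, station 5, station 6}, which has 6 elements.
Since |N(S)| = 6 ≥ |S| = 2, Hall's condition holds for this subset.

6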